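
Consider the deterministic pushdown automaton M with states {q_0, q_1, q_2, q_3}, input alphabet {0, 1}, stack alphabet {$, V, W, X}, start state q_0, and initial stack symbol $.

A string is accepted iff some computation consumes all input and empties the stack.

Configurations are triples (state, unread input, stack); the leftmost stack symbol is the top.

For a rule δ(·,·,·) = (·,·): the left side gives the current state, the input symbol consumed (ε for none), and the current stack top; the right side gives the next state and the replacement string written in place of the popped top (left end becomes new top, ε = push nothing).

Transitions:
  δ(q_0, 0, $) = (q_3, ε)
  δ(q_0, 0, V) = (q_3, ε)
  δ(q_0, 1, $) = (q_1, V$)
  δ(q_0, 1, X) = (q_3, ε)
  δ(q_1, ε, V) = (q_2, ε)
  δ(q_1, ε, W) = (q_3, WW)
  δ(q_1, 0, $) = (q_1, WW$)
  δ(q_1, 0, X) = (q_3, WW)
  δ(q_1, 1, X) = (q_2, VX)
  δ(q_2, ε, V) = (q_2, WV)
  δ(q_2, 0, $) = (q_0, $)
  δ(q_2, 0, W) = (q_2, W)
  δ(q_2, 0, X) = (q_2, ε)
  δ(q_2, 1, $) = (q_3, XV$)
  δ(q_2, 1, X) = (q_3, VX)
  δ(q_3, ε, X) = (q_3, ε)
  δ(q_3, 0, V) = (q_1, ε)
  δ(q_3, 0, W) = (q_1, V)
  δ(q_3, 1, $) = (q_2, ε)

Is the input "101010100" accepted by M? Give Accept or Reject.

Accept

(q_0, 101010100, $) ⊢ (q_1, 01010100, V$) ⊢ (q_2, 01010100, $) ⊢ (q_0, 1010100, $) ⊢ (q_1, 010100, V$) ⊢ (q_2, 010100, $) ⊢ (q_0, 10100, $) ⊢ (q_1, 0100, V$) ⊢ (q_2, 0100, $) ⊢ (q_0, 100, $) ⊢ (q_1, 00, V$) ⊢ (q_2, 00, $) ⊢ (q_0, 0, $) ⊢ (q_3, ε, ε)
All input consumed and the stack is empty.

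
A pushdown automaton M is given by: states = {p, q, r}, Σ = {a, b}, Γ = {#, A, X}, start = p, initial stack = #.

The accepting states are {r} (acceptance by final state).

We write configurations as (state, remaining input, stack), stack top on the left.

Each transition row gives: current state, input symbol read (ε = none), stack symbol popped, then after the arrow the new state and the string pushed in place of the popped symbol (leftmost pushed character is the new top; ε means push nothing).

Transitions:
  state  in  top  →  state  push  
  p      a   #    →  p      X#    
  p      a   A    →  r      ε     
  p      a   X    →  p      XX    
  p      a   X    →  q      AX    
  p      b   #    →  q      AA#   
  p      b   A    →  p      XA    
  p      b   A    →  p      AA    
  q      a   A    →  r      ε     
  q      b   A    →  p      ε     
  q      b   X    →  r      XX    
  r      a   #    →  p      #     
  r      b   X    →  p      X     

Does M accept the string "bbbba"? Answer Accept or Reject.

One accepting computation: (p, bbbba, #) ⊢ (q, bbba, AA#) ⊢ (p, bba, A#) ⊢ (p, ba, AA#) ⊢ (p, a, AAA#) ⊢ (r, ε, AA#)
All input consumed and state r ∈ F.

Accept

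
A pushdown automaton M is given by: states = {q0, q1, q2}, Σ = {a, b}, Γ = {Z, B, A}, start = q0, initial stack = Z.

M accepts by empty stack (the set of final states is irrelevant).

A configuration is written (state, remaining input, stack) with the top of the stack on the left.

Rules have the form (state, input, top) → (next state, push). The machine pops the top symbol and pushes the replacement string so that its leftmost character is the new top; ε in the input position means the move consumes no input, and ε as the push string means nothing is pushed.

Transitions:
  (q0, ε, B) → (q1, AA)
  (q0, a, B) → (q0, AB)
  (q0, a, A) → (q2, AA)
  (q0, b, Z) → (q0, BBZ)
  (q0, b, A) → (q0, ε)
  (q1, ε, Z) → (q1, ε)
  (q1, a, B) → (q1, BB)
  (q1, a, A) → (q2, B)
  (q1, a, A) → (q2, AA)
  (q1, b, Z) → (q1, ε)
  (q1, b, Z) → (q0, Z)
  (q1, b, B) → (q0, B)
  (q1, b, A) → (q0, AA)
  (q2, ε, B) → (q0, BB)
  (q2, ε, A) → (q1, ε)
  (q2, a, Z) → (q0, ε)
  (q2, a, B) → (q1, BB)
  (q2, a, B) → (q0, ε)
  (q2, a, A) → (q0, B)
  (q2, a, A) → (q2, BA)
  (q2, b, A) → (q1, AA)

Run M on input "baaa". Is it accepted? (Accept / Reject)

No computation consumes all input and empties the stack.

Reject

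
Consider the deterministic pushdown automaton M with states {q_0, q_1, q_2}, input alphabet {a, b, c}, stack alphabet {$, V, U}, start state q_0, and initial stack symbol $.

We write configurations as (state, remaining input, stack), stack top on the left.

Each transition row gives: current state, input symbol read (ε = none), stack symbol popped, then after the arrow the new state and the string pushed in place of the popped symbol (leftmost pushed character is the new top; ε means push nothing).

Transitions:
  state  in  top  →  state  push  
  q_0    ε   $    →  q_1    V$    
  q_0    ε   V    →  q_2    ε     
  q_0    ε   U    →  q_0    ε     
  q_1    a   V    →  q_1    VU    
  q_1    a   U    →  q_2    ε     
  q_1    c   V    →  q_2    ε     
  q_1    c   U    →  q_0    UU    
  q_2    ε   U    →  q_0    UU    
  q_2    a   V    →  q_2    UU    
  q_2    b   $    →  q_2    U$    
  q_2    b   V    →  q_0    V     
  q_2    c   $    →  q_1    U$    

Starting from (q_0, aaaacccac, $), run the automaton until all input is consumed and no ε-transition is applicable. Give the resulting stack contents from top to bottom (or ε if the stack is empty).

U$

(q_0, aaaacccac, $)
  ε-move, top $: go to q_1, push V$ → (q_1, aaaacccac, V$)
  read a, top V: go to q_1, push VU → (q_1, aaacccac, VU$)
  read a, top V: go to q_1, push VU → (q_1, aacccac, VUU$)
  read a, top V: go to q_1, push VU → (q_1, acccac, VUUU$)
  read a, top V: go to q_1, push VU → (q_1, cccac, VUUUU$)
  read c, top V: go to q_2, push ε → (q_2, ccac, UUUU$)
  ε-move, top U: go to q_0, push UU → (q_0, ccac, UUUUU$)
  ε-move, top U: go to q_0, push ε → (q_0, ccac, UUUU$)
  ε-move, top U: go to q_0, push ε → (q_0, ccac, UUU$)
  ε-move, top U: go to q_0, push ε → (q_0, ccac, UU$)
  ε-move, top U: go to q_0, push ε → (q_0, ccac, U$)
  ε-move, top U: go to q_0, push ε → (q_0, ccac, $)
  ε-move, top $: go to q_1, push V$ → (q_1, ccac, V$)
  read c, top V: go to q_2, push ε → (q_2, cac, $)
  read c, top $: go to q_1, push U$ → (q_1, ac, U$)
  read a, top U: go to q_2, push ε → (q_2, c, $)
  read c, top $: go to q_1, push U$ → (q_1, ε, U$)
All input consumed in state q_1 with stack U$.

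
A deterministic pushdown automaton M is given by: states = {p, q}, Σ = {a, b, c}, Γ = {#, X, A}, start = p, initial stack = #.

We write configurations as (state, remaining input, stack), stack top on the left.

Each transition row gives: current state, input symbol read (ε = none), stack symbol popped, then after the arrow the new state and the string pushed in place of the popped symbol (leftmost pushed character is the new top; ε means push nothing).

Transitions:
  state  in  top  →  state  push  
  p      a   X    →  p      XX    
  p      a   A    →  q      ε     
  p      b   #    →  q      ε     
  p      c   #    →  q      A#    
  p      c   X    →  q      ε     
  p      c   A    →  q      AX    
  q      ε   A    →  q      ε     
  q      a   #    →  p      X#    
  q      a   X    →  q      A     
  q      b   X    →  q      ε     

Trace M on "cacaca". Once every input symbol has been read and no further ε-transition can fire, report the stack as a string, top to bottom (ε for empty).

X#

(p, cacaca, #)
  read c, top #: go to q, push A# → (q, acaca, A#)
  ε-move, top A: go to q, push ε → (q, acaca, #)
  read a, top #: go to p, push X# → (p, caca, X#)
  read c, top X: go to q, push ε → (q, aca, #)
  read a, top #: go to p, push X# → (p, ca, X#)
  read c, top X: go to q, push ε → (q, a, #)
  read a, top #: go to p, push X# → (p, ε, X#)
All input consumed in state p with stack X#.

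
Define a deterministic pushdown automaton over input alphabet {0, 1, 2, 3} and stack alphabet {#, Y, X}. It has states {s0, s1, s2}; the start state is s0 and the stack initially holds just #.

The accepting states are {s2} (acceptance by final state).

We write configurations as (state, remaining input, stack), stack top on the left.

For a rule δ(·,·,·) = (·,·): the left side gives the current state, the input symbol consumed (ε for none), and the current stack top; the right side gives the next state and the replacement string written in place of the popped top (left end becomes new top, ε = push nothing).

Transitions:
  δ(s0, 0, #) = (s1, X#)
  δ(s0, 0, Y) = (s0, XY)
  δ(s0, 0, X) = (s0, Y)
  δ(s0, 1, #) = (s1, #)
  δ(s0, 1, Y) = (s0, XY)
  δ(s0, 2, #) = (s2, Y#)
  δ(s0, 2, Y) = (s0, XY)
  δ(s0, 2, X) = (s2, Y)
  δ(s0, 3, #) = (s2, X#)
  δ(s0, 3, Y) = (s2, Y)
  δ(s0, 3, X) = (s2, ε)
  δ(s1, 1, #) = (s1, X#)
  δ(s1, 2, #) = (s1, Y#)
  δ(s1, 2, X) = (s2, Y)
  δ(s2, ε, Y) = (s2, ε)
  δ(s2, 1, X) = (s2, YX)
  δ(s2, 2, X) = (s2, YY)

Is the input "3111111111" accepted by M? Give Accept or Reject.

Accept

(s0, 3111111111, #) ⊢ (s2, 111111111, X#) ⊢ (s2, 11111111, YX#) ⊢ (s2, 11111111, X#) ⊢ (s2, 1111111, YX#) ⊢ (s2, 1111111, X#) ⊢ (s2, 111111, YX#) ⊢ (s2, 111111, X#) ⊢ (s2, 11111, YX#) ⊢ (s2, 11111, X#) ⊢ (s2, 1111, YX#) ⊢ (s2, 1111, X#) ⊢ (s2, 111, YX#) ⊢ (s2, 111, X#) ⊢ (s2, 11, YX#) ⊢ (s2, 11, X#) ⊢ (s2, 1, YX#) ⊢ (s2, 1, X#) ⊢ (s2, ε, YX#)
All input consumed; state s2 ∈ F.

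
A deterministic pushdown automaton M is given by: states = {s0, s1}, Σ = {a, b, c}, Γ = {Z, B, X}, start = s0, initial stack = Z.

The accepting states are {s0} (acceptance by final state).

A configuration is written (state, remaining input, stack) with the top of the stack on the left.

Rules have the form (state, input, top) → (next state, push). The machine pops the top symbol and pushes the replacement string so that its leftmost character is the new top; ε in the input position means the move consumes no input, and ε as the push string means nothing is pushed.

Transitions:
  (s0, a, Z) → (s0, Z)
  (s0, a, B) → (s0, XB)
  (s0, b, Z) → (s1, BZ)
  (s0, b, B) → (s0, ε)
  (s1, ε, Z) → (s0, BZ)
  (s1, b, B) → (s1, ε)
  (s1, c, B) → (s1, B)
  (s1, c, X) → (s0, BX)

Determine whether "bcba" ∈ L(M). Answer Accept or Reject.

(s0, bcba, Z) ⊢ (s1, cba, BZ) ⊢ (s1, ba, BZ) ⊢ (s1, a, Z) ⊢ (s0, a, BZ) ⊢ (s0, ε, XBZ)
All input consumed; state s0 ∈ F.

Accept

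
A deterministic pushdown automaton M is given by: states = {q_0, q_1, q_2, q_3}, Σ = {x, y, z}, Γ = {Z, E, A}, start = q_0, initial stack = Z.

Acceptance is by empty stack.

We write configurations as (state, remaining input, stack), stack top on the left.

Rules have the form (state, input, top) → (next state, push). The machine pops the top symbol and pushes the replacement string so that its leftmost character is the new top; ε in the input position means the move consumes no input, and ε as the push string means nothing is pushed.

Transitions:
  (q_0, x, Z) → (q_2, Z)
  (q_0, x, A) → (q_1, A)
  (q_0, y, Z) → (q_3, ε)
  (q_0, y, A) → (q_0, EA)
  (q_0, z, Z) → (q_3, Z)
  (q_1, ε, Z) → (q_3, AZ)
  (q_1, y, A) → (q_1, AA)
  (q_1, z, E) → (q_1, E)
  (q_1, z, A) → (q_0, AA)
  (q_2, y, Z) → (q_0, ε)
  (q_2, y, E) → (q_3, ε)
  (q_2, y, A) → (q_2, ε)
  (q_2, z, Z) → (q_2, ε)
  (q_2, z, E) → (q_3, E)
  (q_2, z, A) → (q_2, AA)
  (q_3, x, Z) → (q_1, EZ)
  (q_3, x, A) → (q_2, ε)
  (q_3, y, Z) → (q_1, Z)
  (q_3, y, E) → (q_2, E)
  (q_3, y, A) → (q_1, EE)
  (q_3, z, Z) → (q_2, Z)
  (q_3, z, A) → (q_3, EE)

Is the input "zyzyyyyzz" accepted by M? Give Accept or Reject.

(q_0, zyzyyyyzz, Z) ⊢ (q_3, yzyyyyzz, Z) ⊢ (q_1, zyyyyzz, Z) ⊢ (q_3, zyyyyzz, AZ) ⊢ (q_3, yyyyzz, EEZ) ⊢ (q_2, yyyzz, EEZ) ⊢ (q_3, yyzz, EZ) ⊢ (q_2, yzz, EZ) ⊢ (q_3, zz, Z) ⊢ (q_2, z, Z) ⊢ (q_2, ε, ε)
All input consumed and the stack is empty.

Accept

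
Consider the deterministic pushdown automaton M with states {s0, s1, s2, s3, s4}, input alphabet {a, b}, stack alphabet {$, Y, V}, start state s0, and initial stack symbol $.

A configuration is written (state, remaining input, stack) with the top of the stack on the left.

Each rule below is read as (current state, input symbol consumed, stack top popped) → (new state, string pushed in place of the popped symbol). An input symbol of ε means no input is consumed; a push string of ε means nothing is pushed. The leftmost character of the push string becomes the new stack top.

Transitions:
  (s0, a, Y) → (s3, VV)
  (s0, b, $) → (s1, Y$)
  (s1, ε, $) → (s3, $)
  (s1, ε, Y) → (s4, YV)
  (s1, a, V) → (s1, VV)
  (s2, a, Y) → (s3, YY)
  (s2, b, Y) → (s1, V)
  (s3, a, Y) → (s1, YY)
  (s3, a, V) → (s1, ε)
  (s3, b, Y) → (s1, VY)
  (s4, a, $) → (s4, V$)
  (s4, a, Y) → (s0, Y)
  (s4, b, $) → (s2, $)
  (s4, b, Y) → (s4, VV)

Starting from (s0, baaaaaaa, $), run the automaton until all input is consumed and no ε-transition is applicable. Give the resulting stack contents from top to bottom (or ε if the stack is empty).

(s0, baaaaaaa, $)
  read b, top $: go to s1, push Y$ → (s1, aaaaaaa, Y$)
  ε-move, top Y: go to s4, push YV → (s4, aaaaaaa, YV$)
  read a, top Y: go to s0, push Y → (s0, aaaaaa, YV$)
  read a, top Y: go to s3, push VV → (s3, aaaaa, VVV$)
  read a, top V: go to s1, push ε → (s1, aaaa, VV$)
  read a, top V: go to s1, push VV → (s1, aaa, VVV$)
  read a, top V: go to s1, push VV → (s1, aa, VVVV$)
  read a, top V: go to s1, push VV → (s1, a, VVVVV$)
  read a, top V: go to s1, push VV → (s1, ε, VVVVVV$)
All input consumed in state s1 with stack VVVVVV$.

VVVVVV$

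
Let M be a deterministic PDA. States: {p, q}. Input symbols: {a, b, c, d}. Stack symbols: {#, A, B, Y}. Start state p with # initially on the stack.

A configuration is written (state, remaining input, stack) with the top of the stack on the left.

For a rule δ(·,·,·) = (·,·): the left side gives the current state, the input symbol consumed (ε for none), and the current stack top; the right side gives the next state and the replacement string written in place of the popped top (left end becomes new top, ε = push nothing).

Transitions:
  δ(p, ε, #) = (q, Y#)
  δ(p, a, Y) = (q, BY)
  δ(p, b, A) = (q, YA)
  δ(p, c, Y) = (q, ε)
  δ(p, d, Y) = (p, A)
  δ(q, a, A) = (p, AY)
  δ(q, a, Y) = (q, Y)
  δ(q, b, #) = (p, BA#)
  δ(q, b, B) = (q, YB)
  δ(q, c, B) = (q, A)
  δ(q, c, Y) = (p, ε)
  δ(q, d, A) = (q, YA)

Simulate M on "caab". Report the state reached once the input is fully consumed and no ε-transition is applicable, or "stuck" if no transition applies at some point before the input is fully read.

(p, caab, #)
  ε-move, top #: go to q, push Y# → (q, caab, Y#)
  read c, top Y: go to p, push ε → (p, aab, #)
  ε-move, top #: go to q, push Y# → (q, aab, Y#)
  read a, top Y: go to q, push Y → (q, ab, Y#)
  read a, top Y: go to q, push Y → (q, b, Y#)
No transition for (q, b, top Y); M blocks with input b remaining.

stuck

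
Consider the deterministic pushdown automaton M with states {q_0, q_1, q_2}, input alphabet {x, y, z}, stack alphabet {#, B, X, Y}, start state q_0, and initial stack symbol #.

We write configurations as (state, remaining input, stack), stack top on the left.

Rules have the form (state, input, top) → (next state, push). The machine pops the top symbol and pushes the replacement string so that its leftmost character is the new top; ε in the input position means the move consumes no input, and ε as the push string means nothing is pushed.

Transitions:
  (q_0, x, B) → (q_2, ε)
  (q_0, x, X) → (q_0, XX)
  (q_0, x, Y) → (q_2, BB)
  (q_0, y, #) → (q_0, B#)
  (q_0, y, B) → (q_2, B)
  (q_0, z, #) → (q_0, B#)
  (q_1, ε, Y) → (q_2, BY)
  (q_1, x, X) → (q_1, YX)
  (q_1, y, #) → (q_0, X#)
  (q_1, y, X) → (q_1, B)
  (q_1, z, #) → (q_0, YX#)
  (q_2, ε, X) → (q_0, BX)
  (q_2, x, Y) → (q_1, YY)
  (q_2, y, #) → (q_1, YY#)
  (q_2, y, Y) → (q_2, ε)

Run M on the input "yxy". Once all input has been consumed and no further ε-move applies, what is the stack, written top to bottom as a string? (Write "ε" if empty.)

(q_0, yxy, #) ⊢ (q_0, xy, B#) ⊢ (q_2, y, #) ⊢ (q_1, ε, YY#) ⊢ (q_2, ε, BYY#)
All input consumed in state q_2 with stack BYY#.

BYY#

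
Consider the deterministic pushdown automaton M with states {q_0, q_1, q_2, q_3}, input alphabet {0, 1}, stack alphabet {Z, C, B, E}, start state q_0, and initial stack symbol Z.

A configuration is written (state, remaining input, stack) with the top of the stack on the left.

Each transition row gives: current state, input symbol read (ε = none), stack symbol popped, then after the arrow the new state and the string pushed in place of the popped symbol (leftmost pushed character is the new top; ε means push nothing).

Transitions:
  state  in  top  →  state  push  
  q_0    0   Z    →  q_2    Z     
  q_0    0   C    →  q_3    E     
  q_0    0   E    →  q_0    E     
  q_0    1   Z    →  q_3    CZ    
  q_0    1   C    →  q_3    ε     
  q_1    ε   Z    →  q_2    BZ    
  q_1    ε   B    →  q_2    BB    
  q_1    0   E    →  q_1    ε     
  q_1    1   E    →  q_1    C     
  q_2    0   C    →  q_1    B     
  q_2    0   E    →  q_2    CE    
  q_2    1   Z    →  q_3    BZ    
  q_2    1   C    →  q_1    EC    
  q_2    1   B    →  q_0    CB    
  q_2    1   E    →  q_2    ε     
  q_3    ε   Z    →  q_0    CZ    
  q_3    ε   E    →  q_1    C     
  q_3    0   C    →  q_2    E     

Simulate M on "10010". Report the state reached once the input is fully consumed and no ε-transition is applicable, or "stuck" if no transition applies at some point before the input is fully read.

(q_0, 10010, Z) ⊢ (q_3, 0010, CZ) ⊢ (q_2, 010, EZ) ⊢ (q_2, 10, CEZ) ⊢ (q_1, 0, ECEZ) ⊢ (q_1, ε, CEZ)
All input consumed; M is in state q_1.

q_1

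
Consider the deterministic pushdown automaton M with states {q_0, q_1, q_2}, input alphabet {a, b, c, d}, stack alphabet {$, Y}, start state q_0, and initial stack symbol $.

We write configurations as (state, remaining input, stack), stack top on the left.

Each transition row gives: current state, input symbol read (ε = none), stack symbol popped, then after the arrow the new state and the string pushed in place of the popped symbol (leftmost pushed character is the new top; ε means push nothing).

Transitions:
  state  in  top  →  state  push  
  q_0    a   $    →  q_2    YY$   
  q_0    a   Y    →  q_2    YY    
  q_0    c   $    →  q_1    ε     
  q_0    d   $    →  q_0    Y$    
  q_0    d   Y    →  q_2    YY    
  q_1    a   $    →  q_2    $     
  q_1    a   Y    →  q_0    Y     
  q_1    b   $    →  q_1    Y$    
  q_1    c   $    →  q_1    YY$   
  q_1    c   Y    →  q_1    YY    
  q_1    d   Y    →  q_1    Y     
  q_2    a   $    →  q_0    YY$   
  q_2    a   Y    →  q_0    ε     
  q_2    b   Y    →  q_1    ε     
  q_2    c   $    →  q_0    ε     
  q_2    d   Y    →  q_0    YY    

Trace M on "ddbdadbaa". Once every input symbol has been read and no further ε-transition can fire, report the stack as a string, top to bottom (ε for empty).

(q_0, ddbdadbaa, $) ⊢ (q_0, dbdadbaa, Y$) ⊢ (q_2, bdadbaa, YY$) ⊢ (q_1, dadbaa, Y$) ⊢ (q_1, adbaa, Y$) ⊢ (q_0, dbaa, Y$) ⊢ (q_2, baa, YY$) ⊢ (q_1, aa, Y$) ⊢ (q_0, a, Y$) ⊢ (q_2, ε, YY$)
All input consumed in state q_2 with stack YY$.

YY$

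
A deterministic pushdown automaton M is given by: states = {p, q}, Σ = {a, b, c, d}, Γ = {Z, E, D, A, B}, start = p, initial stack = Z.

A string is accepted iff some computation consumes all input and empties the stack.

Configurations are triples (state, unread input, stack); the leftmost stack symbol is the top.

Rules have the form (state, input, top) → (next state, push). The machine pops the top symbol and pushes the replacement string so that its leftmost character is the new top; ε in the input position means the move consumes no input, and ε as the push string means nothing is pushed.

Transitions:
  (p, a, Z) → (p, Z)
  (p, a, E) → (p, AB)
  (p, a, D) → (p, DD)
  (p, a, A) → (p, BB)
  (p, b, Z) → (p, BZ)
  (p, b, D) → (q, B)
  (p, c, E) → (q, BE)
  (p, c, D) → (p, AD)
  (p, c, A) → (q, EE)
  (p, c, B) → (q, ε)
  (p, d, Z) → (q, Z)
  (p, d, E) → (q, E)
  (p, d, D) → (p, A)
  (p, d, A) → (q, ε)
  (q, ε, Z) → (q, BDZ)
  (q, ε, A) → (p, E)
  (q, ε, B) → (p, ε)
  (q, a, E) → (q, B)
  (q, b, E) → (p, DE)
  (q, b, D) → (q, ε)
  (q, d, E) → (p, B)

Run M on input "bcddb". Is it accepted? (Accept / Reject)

(p, bcddb, Z) ⊢ (p, cddb, BZ) ⊢ (q, ddb, Z) ⊢ (q, ddb, BDZ) ⊢ (p, ddb, DZ) ⊢ (p, db, AZ) ⊢ (q, b, Z) ⊢ (q, b, BDZ) ⊢ (p, b, DZ) ⊢ (q, ε, BZ) ⊢ (p, ε, Z)
All input consumed; stack is Z, not empty, and no further ε-move applies.

Reject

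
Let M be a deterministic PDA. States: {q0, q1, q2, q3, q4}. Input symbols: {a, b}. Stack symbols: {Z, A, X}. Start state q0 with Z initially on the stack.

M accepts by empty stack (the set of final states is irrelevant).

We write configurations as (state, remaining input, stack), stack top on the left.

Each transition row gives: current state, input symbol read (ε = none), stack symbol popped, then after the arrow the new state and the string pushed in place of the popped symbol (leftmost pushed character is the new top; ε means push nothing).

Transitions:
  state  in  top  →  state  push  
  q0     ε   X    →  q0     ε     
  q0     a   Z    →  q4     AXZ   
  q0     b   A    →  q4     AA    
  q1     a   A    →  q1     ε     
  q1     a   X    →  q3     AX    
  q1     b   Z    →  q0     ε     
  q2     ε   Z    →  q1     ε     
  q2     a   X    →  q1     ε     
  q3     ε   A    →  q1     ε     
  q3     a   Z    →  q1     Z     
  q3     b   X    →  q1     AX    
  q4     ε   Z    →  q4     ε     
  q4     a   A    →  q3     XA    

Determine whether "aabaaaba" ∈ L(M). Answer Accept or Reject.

(q0, aabaaaba, Z) ⊢ (q4, abaaaba, AXZ) ⊢ (q3, baaaba, XAXZ) ⊢ (q1, aaaba, AXAXZ) ⊢ (q1, aaba, XAXZ) ⊢ (q3, aba, AXAXZ) ⊢ (q1, aba, XAXZ) ⊢ (q3, ba, AXAXZ) ⊢ (q1, ba, XAXZ)
No transition applies at (q1, ba, XAXZ); input not fully consumed.

Reject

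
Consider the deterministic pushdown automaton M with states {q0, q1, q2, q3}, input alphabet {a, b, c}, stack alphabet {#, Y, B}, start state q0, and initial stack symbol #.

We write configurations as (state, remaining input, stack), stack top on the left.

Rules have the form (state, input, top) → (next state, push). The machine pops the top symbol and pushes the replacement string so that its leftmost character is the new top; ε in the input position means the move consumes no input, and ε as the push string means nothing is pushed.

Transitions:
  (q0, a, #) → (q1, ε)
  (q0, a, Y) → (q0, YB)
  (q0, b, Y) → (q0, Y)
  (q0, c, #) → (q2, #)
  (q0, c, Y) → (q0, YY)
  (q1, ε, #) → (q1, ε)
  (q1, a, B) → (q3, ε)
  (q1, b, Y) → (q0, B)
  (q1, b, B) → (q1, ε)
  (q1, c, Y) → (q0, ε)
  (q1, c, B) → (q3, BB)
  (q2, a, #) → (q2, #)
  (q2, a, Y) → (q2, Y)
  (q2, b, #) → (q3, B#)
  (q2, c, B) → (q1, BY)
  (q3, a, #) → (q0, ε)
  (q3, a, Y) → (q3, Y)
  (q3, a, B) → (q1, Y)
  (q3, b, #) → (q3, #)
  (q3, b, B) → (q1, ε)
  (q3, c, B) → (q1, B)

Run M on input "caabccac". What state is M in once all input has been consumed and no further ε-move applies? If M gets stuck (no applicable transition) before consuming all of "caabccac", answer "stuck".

(q0, caabccac, #)
  read c, top #: go to q2, push # → (q2, aabccac, #)
  read a, top #: go to q2, push # → (q2, abccac, #)
  read a, top #: go to q2, push # → (q2, bccac, #)
  read b, top #: go to q3, push B# → (q3, ccac, B#)
  read c, top B: go to q1, push B → (q1, cac, B#)
  read c, top B: go to q3, push BB → (q3, ac, BB#)
  read a, top B: go to q1, push Y → (q1, c, YB#)
  read c, top Y: go to q0, push ε → (q0, ε, B#)
All input consumed; M is in state q0.

q0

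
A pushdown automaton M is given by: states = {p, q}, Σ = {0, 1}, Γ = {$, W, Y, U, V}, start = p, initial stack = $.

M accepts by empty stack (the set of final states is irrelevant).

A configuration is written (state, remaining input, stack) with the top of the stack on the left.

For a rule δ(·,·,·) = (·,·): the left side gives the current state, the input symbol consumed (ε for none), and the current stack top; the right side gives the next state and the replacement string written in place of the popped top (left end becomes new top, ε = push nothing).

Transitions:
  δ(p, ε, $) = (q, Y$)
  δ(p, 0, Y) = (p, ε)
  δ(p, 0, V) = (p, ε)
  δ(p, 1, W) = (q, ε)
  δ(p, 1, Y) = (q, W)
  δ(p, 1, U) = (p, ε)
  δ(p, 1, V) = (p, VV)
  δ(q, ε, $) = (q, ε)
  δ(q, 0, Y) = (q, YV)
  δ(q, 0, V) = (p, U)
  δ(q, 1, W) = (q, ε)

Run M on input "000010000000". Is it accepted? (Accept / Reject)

No computation consumes all input and empties the stack.

Reject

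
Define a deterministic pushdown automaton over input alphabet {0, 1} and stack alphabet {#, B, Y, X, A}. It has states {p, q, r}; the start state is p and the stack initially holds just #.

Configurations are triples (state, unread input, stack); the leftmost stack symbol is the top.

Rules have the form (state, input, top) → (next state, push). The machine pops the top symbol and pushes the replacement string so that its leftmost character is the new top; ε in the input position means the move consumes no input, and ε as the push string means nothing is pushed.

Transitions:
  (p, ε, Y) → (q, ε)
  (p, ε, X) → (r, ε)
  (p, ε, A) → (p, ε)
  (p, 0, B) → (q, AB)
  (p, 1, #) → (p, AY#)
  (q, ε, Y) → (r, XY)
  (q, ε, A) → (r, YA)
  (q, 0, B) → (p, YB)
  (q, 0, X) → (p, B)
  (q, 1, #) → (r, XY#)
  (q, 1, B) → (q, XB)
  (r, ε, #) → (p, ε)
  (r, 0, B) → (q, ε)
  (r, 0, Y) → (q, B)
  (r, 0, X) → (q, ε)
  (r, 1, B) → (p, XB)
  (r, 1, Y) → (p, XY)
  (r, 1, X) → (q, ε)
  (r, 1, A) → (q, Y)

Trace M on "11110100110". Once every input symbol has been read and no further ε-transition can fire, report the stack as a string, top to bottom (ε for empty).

(p, 11110100110, #) ⊢ (p, 1110100110, AY#) ⊢ (p, 1110100110, Y#) ⊢ (q, 1110100110, #) ⊢ (r, 110100110, XY#) ⊢ (q, 10100110, Y#) ⊢ (r, 10100110, XY#) ⊢ (q, 0100110, Y#) ⊢ (r, 0100110, XY#) ⊢ (q, 100110, Y#) ⊢ (r, 100110, XY#) ⊢ (q, 00110, Y#) ⊢ (r, 00110, XY#) ⊢ (q, 0110, Y#) ⊢ (r, 0110, XY#) ⊢ (q, 110, Y#) ⊢ (r, 110, XY#) ⊢ (q, 10, Y#) ⊢ (r, 10, XY#) ⊢ (q, 0, Y#) ⊢ (r, 0, XY#) ⊢ (q, ε, Y#) ⊢ (r, ε, XY#)
All input consumed in state r with stack XY#.

XY#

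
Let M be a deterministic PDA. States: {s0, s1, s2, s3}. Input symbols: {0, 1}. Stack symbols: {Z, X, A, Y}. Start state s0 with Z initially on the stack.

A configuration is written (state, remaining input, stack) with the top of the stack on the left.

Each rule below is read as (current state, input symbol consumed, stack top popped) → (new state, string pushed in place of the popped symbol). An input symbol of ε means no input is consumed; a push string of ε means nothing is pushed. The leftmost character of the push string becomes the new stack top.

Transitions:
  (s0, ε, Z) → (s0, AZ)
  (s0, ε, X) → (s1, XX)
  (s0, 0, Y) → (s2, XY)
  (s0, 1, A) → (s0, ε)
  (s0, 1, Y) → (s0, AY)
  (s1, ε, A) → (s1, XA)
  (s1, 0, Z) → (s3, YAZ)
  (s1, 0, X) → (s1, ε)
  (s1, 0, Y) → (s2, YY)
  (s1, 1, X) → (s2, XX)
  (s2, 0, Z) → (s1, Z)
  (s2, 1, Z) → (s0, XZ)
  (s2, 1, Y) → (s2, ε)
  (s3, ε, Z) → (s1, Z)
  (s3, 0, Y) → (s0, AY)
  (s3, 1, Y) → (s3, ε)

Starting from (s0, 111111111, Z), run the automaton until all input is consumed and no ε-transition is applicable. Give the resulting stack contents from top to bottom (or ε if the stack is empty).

(s0, 111111111, Z)
  ε-move, top Z: go to s0, push AZ → (s0, 111111111, AZ)
  read 1, top A: go to s0, push ε → (s0, 11111111, Z)
  ε-move, top Z: go to s0, push AZ → (s0, 11111111, AZ)
  read 1, top A: go to s0, push ε → (s0, 1111111, Z)
  ε-move, top Z: go to s0, push AZ → (s0, 1111111, AZ)
  read 1, top A: go to s0, push ε → (s0, 111111, Z)
  ε-move, top Z: go to s0, push AZ → (s0, 111111, AZ)
  read 1, top A: go to s0, push ε → (s0, 11111, Z)
  ε-move, top Z: go to s0, push AZ → (s0, 11111, AZ)
  read 1, top A: go to s0, push ε → (s0, 1111, Z)
  ε-move, top Z: go to s0, push AZ → (s0, 1111, AZ)
  read 1, top A: go to s0, push ε → (s0, 111, Z)
  ε-move, top Z: go to s0, push AZ → (s0, 111, AZ)
  read 1, top A: go to s0, push ε → (s0, 11, Z)
  ε-move, top Z: go to s0, push AZ → (s0, 11, AZ)
  read 1, top A: go to s0, push ε → (s0, 1, Z)
  ε-move, top Z: go to s0, push AZ → (s0, 1, AZ)
  read 1, top A: go to s0, push ε → (s0, ε, Z)
  ε-move, top Z: go to s0, push AZ → (s0, ε, AZ)
All input consumed in state s0 with stack AZ.

AZ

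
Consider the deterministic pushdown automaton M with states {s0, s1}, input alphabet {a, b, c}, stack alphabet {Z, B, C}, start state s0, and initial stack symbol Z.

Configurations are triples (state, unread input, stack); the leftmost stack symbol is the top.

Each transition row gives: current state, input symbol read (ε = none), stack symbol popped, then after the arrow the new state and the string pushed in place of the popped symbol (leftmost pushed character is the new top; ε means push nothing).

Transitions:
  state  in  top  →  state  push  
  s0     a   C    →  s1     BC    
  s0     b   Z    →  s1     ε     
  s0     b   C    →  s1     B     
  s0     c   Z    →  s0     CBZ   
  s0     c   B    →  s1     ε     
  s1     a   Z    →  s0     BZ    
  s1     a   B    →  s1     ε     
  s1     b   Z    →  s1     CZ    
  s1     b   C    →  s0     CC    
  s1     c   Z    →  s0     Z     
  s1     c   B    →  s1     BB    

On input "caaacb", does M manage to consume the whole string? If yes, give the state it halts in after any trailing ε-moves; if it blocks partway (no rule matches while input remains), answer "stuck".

(s0, caaacb, Z)
  read c, top Z: go to s0, push CBZ → (s0, aaacb, CBZ)
  read a, top C: go to s1, push BC → (s1, aacb, BCBZ)
  read a, top B: go to s1, push ε → (s1, acb, CBZ)
No transition for (s1, a, top C); M blocks with input acb remaining.

stuck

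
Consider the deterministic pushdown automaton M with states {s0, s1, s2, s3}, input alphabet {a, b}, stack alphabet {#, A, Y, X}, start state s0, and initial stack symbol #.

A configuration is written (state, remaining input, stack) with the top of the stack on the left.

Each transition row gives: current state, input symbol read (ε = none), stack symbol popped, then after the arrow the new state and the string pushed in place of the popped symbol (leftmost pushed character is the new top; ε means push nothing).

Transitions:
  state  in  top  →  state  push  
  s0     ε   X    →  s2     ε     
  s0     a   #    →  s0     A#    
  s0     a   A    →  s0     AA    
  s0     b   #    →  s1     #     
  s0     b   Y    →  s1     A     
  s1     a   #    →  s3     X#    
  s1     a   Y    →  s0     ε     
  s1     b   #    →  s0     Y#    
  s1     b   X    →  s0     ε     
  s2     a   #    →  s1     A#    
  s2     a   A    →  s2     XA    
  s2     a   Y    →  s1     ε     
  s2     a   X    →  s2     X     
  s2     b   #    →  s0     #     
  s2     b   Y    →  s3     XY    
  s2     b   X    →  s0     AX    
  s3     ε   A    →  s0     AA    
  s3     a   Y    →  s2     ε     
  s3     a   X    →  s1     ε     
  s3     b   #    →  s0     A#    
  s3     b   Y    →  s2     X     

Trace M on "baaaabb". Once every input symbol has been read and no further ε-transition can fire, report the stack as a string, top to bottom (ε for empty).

(s0, baaaabb, #)
  read b, top #: go to s1, push # → (s1, aaaabb, #)
  read a, top #: go to s3, push X# → (s3, aaabb, X#)
  read a, top X: go to s1, push ε → (s1, aabb, #)
  read a, top #: go to s3, push X# → (s3, abb, X#)
  read a, top X: go to s1, push ε → (s1, bb, #)
  read b, top #: go to s0, push Y# → (s0, b, Y#)
  read b, top Y: go to s1, push A → (s1, ε, A#)
All input consumed in state s1 with stack A#.

A#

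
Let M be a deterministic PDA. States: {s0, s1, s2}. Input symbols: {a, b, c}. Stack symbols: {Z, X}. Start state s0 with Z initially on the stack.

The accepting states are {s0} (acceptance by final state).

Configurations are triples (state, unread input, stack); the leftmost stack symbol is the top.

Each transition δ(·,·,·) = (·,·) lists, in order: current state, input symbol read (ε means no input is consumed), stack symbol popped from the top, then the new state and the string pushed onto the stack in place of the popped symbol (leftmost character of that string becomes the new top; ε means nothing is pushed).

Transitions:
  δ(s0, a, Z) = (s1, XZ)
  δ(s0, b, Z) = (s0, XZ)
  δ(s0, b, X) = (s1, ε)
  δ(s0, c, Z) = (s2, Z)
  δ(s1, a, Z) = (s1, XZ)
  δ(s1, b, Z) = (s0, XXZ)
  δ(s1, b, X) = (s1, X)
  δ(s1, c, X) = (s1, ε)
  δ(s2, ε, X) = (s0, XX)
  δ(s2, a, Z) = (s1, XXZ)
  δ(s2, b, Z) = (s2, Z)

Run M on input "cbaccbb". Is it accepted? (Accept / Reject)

(s0, cbaccbb, Z)
  read c, top Z: go to s2, push Z → (s2, baccbb, Z)
  read b, top Z: go to s2, push Z → (s2, accbb, Z)
  read a, top Z: go to s1, push XXZ → (s1, ccbb, XXZ)
  read c, top X: go to s1, push ε → (s1, cbb, XZ)
  read c, top X: go to s1, push ε → (s1, bb, Z)
  read b, top Z: go to s0, push XXZ → (s0, b, XXZ)
  read b, top X: go to s1, push ε → (s1, ε, XZ)
All input consumed; state s1 ∉ F and no further ε-move applies.

Reject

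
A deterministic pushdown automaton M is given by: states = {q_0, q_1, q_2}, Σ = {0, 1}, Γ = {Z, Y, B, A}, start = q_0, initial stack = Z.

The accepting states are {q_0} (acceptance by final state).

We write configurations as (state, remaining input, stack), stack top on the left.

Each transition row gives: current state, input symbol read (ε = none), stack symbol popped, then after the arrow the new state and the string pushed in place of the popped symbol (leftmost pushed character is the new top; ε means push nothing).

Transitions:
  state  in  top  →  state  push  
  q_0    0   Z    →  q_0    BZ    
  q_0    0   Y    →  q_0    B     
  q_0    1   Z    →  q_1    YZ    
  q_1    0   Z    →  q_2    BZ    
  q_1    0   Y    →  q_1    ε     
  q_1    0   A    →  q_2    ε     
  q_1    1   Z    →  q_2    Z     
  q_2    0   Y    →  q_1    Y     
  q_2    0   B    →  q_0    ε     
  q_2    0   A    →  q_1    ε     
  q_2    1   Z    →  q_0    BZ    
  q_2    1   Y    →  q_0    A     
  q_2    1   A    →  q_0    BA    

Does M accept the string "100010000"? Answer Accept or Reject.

Accept

(q_0, 100010000, Z)
  read 1, top Z: go to q_1, push YZ → (q_1, 00010000, YZ)
  read 0, top Y: go to q_1, push ε → (q_1, 0010000, Z)
  read 0, top Z: go to q_2, push BZ → (q_2, 010000, BZ)
  read 0, top B: go to q_0, push ε → (q_0, 10000, Z)
  read 1, top Z: go to q_1, push YZ → (q_1, 0000, YZ)
  read 0, top Y: go to q_1, push ε → (q_1, 000, Z)
  read 0, top Z: go to q_2, push BZ → (q_2, 00, BZ)
  read 0, top B: go to q_0, push ε → (q_0, 0, Z)
  read 0, top Z: go to q_0, push BZ → (q_0, ε, BZ)
All input consumed; state q_0 ∈ F.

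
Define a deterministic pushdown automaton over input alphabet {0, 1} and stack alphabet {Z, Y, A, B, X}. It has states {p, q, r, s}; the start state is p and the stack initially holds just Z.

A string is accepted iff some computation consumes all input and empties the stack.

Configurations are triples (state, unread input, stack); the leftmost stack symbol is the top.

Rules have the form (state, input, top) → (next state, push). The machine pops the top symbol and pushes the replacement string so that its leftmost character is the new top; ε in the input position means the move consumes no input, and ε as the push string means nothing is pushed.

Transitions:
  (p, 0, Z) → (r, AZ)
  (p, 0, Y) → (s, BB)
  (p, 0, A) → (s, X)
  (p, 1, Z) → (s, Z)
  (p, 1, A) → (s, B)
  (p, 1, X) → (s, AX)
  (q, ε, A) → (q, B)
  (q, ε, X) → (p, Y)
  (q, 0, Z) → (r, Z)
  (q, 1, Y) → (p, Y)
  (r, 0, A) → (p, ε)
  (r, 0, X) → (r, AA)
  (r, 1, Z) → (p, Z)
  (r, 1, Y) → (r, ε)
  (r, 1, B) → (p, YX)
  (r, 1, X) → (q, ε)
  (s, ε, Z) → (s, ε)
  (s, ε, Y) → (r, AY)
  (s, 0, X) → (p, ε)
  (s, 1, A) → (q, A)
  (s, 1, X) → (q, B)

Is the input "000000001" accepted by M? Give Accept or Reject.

Accept

(p, 000000001, Z)
  read 0, top Z: go to r, push AZ → (r, 00000001, AZ)
  read 0, top A: go to p, push ε → (p, 0000001, Z)
  read 0, top Z: go to r, push AZ → (r, 000001, AZ)
  read 0, top A: go to p, push ε → (p, 00001, Z)
  read 0, top Z: go to r, push AZ → (r, 0001, AZ)
  read 0, top A: go to p, push ε → (p, 001, Z)
  read 0, top Z: go to r, push AZ → (r, 01, AZ)
  read 0, top A: go to p, push ε → (p, 1, Z)
  read 1, top Z: go to s, push Z → (s, ε, Z)
  ε-move, top Z: go to s, push ε → (s, ε, ε)
All input consumed and the stack is empty.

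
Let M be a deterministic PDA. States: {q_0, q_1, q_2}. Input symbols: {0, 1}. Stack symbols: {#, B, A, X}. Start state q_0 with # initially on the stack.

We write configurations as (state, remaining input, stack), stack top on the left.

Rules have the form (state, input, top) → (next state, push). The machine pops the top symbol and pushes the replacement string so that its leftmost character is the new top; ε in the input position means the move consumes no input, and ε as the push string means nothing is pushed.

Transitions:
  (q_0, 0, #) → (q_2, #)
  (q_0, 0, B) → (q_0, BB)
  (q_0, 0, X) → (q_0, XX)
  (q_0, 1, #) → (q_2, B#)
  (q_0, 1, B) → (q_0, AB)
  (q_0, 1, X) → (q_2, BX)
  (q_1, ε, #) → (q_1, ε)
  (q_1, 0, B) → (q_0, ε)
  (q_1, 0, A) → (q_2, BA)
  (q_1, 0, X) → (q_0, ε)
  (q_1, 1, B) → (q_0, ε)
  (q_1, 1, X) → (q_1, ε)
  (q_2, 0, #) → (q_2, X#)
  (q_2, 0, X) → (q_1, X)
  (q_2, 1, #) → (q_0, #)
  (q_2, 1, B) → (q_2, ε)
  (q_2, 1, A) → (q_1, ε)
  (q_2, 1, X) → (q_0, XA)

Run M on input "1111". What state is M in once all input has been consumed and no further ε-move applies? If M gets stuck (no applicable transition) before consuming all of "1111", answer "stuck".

q_2

(q_0, 1111, #) ⊢ (q_2, 111, B#) ⊢ (q_2, 11, #) ⊢ (q_0, 1, #) ⊢ (q_2, ε, B#)
All input consumed; M is in state q_2.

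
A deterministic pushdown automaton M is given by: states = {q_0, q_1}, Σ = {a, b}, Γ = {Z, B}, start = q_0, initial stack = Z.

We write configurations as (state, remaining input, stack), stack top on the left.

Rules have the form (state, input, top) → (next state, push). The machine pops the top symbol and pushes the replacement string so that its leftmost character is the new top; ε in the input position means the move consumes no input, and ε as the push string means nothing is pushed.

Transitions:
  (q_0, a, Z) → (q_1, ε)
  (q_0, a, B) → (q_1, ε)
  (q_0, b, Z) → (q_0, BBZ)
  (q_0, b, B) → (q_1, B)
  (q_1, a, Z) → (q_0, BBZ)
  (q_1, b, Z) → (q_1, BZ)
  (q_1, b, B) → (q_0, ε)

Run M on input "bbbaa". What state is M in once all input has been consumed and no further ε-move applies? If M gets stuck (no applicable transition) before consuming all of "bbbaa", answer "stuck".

(q_0, bbbaa, Z) ⊢ (q_0, bbaa, BBZ) ⊢ (q_1, baa, BBZ) ⊢ (q_0, aa, BZ) ⊢ (q_1, a, Z) ⊢ (q_0, ε, BBZ)
All input consumed; M is in state q_0.

q_0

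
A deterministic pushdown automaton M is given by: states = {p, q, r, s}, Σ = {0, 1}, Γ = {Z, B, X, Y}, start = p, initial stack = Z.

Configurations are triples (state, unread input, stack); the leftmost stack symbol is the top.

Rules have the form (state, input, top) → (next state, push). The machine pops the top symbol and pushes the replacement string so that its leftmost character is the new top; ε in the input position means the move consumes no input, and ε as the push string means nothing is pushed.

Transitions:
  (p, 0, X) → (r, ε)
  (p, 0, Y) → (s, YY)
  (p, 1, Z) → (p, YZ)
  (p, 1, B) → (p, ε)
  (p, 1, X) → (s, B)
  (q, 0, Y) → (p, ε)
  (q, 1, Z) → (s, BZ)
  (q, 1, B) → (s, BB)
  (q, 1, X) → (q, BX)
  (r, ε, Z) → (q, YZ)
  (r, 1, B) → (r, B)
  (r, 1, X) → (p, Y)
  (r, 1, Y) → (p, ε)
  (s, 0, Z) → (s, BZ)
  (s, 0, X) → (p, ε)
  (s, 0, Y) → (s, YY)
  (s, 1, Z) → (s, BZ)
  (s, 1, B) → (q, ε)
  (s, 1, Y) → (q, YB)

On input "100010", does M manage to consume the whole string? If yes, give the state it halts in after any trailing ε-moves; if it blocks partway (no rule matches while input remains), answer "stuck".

(p, 100010, Z)
  read 1, top Z: go to p, push YZ → (p, 00010, YZ)
  read 0, top Y: go to s, push YY → (s, 0010, YYZ)
  read 0, top Y: go to s, push YY → (s, 010, YYYZ)
  read 0, top Y: go to s, push YY → (s, 10, YYYYZ)
  read 1, top Y: go to q, push YB → (q, 0, YBYYYZ)
  read 0, top Y: go to p, push ε → (p, ε, BYYYZ)
All input consumed; M is in state p.

p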